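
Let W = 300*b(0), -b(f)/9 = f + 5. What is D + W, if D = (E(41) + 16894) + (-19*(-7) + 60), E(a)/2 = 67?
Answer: 3721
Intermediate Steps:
E(a) = 134 (E(a) = 2*67 = 134)
b(f) = -45 - 9*f (b(f) = -9*(f + 5) = -9*(5 + f) = -45 - 9*f)
W = -13500 (W = 300*(-45 - 9*0) = 300*(-45 + 0) = 300*(-45) = -13500)
D = 17221 (D = (134 + 16894) + (-19*(-7) + 60) = 17028 + (133 + 60) = 17028 + 193 = 17221)
D + W = 17221 - 13500 = 3721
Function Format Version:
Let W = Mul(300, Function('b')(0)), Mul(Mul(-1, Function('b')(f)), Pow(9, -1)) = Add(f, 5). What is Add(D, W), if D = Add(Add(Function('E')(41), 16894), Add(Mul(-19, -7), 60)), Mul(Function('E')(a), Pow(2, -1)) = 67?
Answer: 3721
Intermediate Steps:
Function('E')(a) = 134 (Function('E')(a) = Mul(2, 67) = 134)
Function('b')(f) = Add(-45, Mul(-9, f)) (Function('b')(f) = Mul(-9, Add(f, 5)) = Mul(-9, Add(5, f)) = Add(-45, Mul(-9, f)))
W = -13500 (W = Mul(300, Add(-45, Mul(-9, 0))) = Mul(300, Add(-45, 0)) = Mul(300, -45) = -13500)
D = 17221 (D = Add(Add(134, 16894), Add(Mul(-19, -7), 60)) = Add(17028, Add(133, 60)) = Add(17028, 193) = 17221)
Add(D, W) = Add(17221, -13500) = 3721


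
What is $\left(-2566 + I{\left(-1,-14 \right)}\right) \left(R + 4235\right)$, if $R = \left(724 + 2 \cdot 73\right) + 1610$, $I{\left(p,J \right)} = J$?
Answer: $-17324700$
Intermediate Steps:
$R = 2480$ ($R = \left(724 + 146\right) + 1610 = 870 + 1610 = 2480$)
$\left(-2566 + I{\left(-1,-14 \right)}\right) \left(R + 4235\right) = \left(-2566 - 14\right) \left(2480 + 4235\right) = \left(-2580\right) 6715 = -17324700$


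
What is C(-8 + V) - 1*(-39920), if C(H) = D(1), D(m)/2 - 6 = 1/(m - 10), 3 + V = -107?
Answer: 359386/9 ≈ 39932.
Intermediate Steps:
V = -110 (V = -3 - 107 = -110)
D(m) = 12 + 2/(-10 + m) (D(m) = 12 + 2/(m - 10) = 12 + 2/(-10 + m))
C(H) = 106/9 (C(H) = 2*(-59 + 6*1)/(-10 + 1) = 2*(-59 + 6)/(-9) = 2*(-⅑)*(-53) = 106/9)
C(-8 + V) - 1*(-39920) = 106/9 - 1*(-39920) = 106/9 + 39920 = 359386/9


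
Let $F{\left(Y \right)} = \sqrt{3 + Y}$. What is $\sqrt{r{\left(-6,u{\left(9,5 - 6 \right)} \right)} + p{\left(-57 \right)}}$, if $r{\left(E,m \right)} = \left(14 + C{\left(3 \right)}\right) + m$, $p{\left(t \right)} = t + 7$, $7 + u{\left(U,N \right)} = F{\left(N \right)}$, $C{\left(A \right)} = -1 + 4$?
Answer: $\sqrt{-40 + \sqrt{2}} \approx 6.2117 i$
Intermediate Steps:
$C{\left(A \right)} = 3$
$u{\left(U,N \right)} = -7 + \sqrt{3 + N}$
$p{\left(t \right)} = 7 + t$
$r{\left(E,m \right)} = 17 + m$ ($r{\left(E,m \right)} = \left(14 + 3\right) + m = 17 + m$)
$\sqrt{r{\left(-6,u{\left(9,5 - 6 \right)} \right)} + p{\left(-57 \right)}} = \sqrt{\left(17 - \left(7 - \sqrt{3 + \left(5 - 6\right)}\right)\right) + \left(7 - 57\right)} = \sqrt{\left(17 - \left(7 - \sqrt{3 + \left(5 - 6\right)}\right)\right) - 50} = \sqrt{\left(17 - \left(7 - \sqrt{3 - 1}\right)\right) - 50} = \sqrt{\left(17 - \left(7 - \sqrt{2}\right)\right) - 50} = \sqrt{\left(10 + \sqrt{2}\right) - 50} = \sqrt{-40 + \sqrt{2}}$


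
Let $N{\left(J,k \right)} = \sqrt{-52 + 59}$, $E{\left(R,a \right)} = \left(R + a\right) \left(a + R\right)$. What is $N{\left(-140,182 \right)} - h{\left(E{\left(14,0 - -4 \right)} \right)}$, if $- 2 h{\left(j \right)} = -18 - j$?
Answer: $-171 + \sqrt{7} \approx -168.35$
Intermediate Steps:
$E{\left(R,a \right)} = \left(R + a\right)^{2}$ ($E{\left(R,a \right)} = \left(R + a\right) \left(R + a\right) = \left(R + a\right)^{2}$)
$h{\left(j \right)} = 9 + \frac{j}{2}$ ($h{\left(j \right)} = - \frac{-18 - j}{2} = 9 + \frac{j}{2}$)
$N{\left(J,k \right)} = \sqrt{7}$
$N{\left(-140,182 \right)} - h{\left(E{\left(14,0 - -4 \right)} \right)} = \sqrt{7} - \left(9 + \frac{\left(14 + \left(0 - -4\right)\right)^{2}}{2}\right) = \sqrt{7} - \left(9 + \frac{\left(14 + \left(0 + 4\right)\right)^{2}}{2}\right) = \sqrt{7} - \left(9 + \frac{\left(14 + 4\right)^{2}}{2}\right) = \sqrt{7} - \left(9 + \frac{18^{2}}{2}\right) = \sqrt{7} - \left(9 + \frac{1}{2} \cdot 324\right) = \sqrt{7} - \left(9 + 162\right) = \sqrt{7} - 171 = -171 + \sqrt{7}$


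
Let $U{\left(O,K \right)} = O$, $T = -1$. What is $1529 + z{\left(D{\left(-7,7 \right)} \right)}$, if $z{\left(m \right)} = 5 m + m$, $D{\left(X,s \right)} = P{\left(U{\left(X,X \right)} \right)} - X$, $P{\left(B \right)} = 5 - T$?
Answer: $1607$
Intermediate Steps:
$P{\left(B \right)} = 6$ ($P{\left(B \right)} = 5 - -1 = 5 + 1 = 6$)
$D{\left(X,s \right)} = 6 - X$
$z{\left(m \right)} = 6 m$
$1529 + z{\left(D{\left(-7,7 \right)} \right)} = 1529 + 6 \left(6 - -7\right) = 1529 + 6 \left(6 + 7\right) = 1529 + 6 \cdot 13 = 1529 + 78 = 1607$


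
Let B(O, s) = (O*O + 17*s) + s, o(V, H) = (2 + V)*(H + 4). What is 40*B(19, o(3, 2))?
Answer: 36040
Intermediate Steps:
o(V, H) = (2 + V)*(4 + H)
B(O, s) = O² + 18*s (B(O, s) = (O² + 17*s) + s = O² + 18*s)
40*B(19, o(3, 2)) = 40*(19² + 18*(8 + 2*2 + 4*3 + 2*3)) = 40*(361 + 18*(8 + 4 + 12 + 6)) = 40*(361 + 18*30) = 40*(361 + 540) = 40*901 = 36040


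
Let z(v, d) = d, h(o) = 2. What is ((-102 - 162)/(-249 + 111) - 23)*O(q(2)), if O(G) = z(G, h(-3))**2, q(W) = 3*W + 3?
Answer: -1940/23 ≈ -84.348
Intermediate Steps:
q(W) = 3 + 3*W
O(G) = 4 (O(G) = 2**2 = 4)
((-102 - 162)/(-249 + 111) - 23)*O(q(2)) = ((-102 - 162)/(-249 + 111) - 23)*4 = (-264/(-138) - 23)*4 = (-264*(-1/138) - 23)*4 = (44/23 - 23)*4 = -485/23*4 = -1940/23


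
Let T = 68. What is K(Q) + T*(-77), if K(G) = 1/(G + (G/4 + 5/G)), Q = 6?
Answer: -130897/25 ≈ -5235.9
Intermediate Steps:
K(G) = 1/(5/G + 5*G/4) (K(G) = 1/(G + (G*(¼) + 5/G)) = 1/(G + (G/4 + 5/G)) = 1/(G + (5/G + G/4)) = 1/(5/G + 5*G/4))
K(Q) + T*(-77) = (⅘)*6/(4 + 6²) + 68*(-77) = (⅘)*6/(4 + 36) - 5236 = (⅘)*6/40 - 5236 = (⅘)*6*(1/40) - 5236 = 3/25 - 5236 = -130897/25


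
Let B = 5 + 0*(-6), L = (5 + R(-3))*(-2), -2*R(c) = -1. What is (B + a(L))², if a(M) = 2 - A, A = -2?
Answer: 81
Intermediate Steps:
R(c) = ½ (R(c) = -½*(-1) = ½)
L = -11 (L = (5 + ½)*(-2) = (11/2)*(-2) = -11)
a(M) = 4 (a(M) = 2 - 1*(-2) = 2 + 2 = 4)
B = 5 (B = 5 + 0 = 5)
(B + a(L))² = (5 + 4)² = 9² = 81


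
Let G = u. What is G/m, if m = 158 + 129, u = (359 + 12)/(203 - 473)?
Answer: -53/11070 ≈ -0.0047877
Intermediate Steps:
u = -371/270 (u = 371/(-270) = 371*(-1/270) = -371/270 ≈ -1.3741)
m = 287
G = -371/270 ≈ -1.3741
G/m = -371/270/287 = -371/270*1/287 = -53/11070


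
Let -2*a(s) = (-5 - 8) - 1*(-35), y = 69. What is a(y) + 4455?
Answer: 4444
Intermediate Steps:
a(s) = -11 (a(s) = -((-5 - 8) - 1*(-35))/2 = -(-13 + 35)/2 = -1/2*22 = -11)
a(y) + 4455 = -11 + 4455 = 4444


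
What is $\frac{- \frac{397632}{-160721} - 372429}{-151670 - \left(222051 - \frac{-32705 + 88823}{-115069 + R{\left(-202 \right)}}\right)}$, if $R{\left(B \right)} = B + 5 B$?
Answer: $\frac{33302413096293}{33418208235911} \approx 0.99654$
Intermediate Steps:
$R{\left(B \right)} = 6 B$
$\frac{- \frac{397632}{-160721} - 372429}{-151670 - \left(222051 - \frac{-32705 + 88823}{-115069 + R{\left(-202 \right)}}\right)} = \frac{- \frac{397632}{-160721} - 372429}{-151670 - \left(222051 - \frac{-32705 + 88823}{-115069 + 6 \left(-202\right)}\right)} = \frac{\left(-397632\right) \left(- \frac{1}{160721}\right) - 372429}{-151670 - \left(222051 - \frac{56118}{-115069 - 1212}\right)} = \frac{\frac{20928}{8459} - 372429}{-151670 - \left(222051 - \frac{56118}{-116281}\right)} = - \frac{3150355983}{8459 \left(-151670 + \left(-222051 + 56118 \left(- \frac{1}{116281}\right)\right)\right)} = - \frac{3150355983}{8459 \left(-151670 - \frac{25820368449}{116281}\right)} = - \frac{3150355983}{8459 \left(- \frac{43456707719}{116281}\right)} = \left(- \frac{3150355983}{8459}\right) \left(- \frac{116281}{43456707719}\right) = \frac{33302413096293}{33418208235911}$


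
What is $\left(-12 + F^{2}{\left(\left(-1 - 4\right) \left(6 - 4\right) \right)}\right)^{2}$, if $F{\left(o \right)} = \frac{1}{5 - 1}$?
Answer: $\frac{36481}{256} \approx 142.5$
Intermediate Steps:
$F{\left(o \right)} = \frac{1}{4}$
$\left(-12 + F^{2}{\left(\left(-1 - 4\right) \left(6 - 4\right) \right)}\right)^{2} = \left(-12 + \left(\frac{1}{4}\right)^{2}\right)^{2} = \left(-12 + \frac{1}{16}\right)^{2} = \left(- \frac{191}{16}\right)^{2} = \frac{36481}{256}$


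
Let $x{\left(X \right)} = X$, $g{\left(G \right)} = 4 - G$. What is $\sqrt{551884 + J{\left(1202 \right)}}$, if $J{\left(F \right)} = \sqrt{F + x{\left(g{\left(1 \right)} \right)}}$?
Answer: $\sqrt{551884 + \sqrt{1205}} \approx 742.91$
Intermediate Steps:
$J{\left(F \right)} = \sqrt{3 + F}$ ($J{\left(F \right)} = \sqrt{F + \left(4 - 1\right)} = \sqrt{F + 3} = \sqrt{3 + F}$)
$\sqrt{551884 + J{\left(1202 \right)}} = \sqrt{551884 + \sqrt{3 + 1202}} = \sqrt{551884 + \sqrt{1205}}$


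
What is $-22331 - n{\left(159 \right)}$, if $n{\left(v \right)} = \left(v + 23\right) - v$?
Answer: $-22354$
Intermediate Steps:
$n{\left(v \right)} = 23$ ($n{\left(v \right)} = \left(23 + v\right) - v = 23$)
$-22331 - n{\left(159 \right)} = -22331 - 23 = -22354$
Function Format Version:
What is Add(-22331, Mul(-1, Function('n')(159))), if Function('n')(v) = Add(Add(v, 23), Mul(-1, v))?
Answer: -22354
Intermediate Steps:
Function('n')(v) = 23 (Function('n')(v) = Add(Add(23, v), Mul(-1, v)) = 23)
Add(-22331, Mul(-1, Function('n')(159))) = Add(-22331, Mul(-1, 23)) = Add(-22331, -23) = -22354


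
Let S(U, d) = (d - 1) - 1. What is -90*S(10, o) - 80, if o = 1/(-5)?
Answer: 118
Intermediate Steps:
o = -1/5 ≈ -0.20000
S(U, d) = -2 + d (S(U, d) = (-1 + d) - 1 = -2 + d)
-90*S(10, o) - 80 = -90*(-2 - 1/5) - 80 = -90*(-11/5) - 80 = 198 - 80 = 118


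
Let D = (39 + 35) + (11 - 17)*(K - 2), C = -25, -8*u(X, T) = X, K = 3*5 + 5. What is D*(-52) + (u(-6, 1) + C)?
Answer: 6975/4 ≈ 1743.8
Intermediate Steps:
K = 20 (K = 15 + 5 = 20)
u(X, T) = -X/8
D = -34 (D = (39 + 35) + (11 - 17)*(20 - 2) = 74 - 6*18 = 74 - 108 = -34)
D*(-52) + (u(-6, 1) + C) = -34*(-52) + (-1/8*(-6) - 25) = 1768 + (3/4 - 25) = 1768 - 97/4 = 6975/4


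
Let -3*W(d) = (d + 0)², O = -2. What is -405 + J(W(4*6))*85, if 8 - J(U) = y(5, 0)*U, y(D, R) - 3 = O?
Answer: 16595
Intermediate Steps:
W(d) = -d²/3 (W(d) = -(d + 0)²/3 = -d²/3)
y(D, R) = 1 (y(D, R) = 3 - 2 = 1)
J(U) = 8 - U
-405 + J(W(4*6))*85 = -405 + (8 - (-1)*(4*6)²/3)*85 = -405 + (8 - (-1)*24²/3)*85 = -405 + (8 - (-1)*576/3)*85 = -405 + (8 - 1*(-192))*85 = -405 + (8 + 192)*85 = -405 + 200*85 = -405 + 17000 = 16595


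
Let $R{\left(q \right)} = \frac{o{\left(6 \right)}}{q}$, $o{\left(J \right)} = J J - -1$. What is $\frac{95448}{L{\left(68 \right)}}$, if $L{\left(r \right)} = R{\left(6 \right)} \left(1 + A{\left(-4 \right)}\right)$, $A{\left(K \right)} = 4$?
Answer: $\frac{572688}{185} \approx 3095.6$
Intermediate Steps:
$o{\left(J \right)} = 1 + J^{2}$ ($o{\left(J \right)} = J^{2} + 1 = 1 + J^{2}$)
$R{\left(q \right)} = \frac{37}{q}$ ($R{\left(q \right)} = \frac{1 + 6^{2}}{q} = \frac{1 + 36}{q} = \frac{37}{q}$)
$L{\left(r \right)} = \frac{185}{6}$ ($L{\left(r \right)} = \frac{37}{6} \left(1 + 4\right) = 37 \cdot \frac{1}{6} \cdot 5 = \frac{37}{6} \cdot 5 = \frac{185}{6}$)
$\frac{95448}{L{\left(68 \right)}} = \frac{95448}{\frac{185}{6}} = 95448 \cdot \frac{6}{185} = \frac{572688}{185}$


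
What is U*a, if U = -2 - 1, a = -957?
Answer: 2871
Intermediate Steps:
U = -3
U*a = -3*(-957) = 2871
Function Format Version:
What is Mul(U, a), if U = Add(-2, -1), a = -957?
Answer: 2871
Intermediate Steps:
U = -3
Mul(U, a) = Mul(-3, -957) = 2871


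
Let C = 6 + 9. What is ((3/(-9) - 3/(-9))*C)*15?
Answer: 0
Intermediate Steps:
C = 15
((3/(-9) - 3/(-9))*C)*15 = ((3/(-9) - 3/(-9))*15)*15 = ((3*(-⅑) - 3*(-⅑))*15)*15 = ((-⅓ + ⅓)*15)*15 = (0*15)*15 = 0*15 = 0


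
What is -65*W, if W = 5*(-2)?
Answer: 650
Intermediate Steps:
W = -10
-65*W = -65*(-10) = 650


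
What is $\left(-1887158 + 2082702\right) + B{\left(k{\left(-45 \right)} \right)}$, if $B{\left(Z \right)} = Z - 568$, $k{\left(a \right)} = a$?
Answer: $194931$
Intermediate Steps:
$B{\left(Z \right)} = -568 + Z$
$\left(-1887158 + 2082702\right) + B{\left(k{\left(-45 \right)} \right)} = \left(-1887158 + 2082702\right) - 613 = 195544 - 613 = 194931$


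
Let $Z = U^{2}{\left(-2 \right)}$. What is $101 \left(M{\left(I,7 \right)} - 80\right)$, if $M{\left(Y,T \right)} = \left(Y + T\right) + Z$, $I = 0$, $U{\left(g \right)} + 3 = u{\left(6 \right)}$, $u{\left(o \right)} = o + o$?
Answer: $808$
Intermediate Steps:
$u{\left(o \right)} = 2 o$
$U{\left(g \right)} = 9$ ($U{\left(g \right)} = -3 + 2 \cdot 6 = -3 + 12 = 9$)
$Z = 81$ ($Z = 9^{2} = 81$)
$M{\left(Y,T \right)} = 81 + T + Y$ ($M{\left(Y,T \right)} = \left(Y + T\right) + 81 = \left(T + Y\right) + 81 = 81 + T + Y$)
$101 \left(M{\left(I,7 \right)} - 80\right) = 101 \left(\left(81 + 7 + 0\right) - 80\right) = 101 \left(88 - 80\right) = 101 \cdot 8 = 808$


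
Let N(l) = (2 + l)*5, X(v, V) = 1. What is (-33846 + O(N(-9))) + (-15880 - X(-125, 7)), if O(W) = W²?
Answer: -48502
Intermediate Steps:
N(l) = 10 + 5*l
(-33846 + O(N(-9))) + (-15880 - X(-125, 7)) = (-33846 + (10 + 5*(-9))²) + (-15880 - 1*1) = (-33846 + (10 - 45)²) + (-15880 - 1) = (-33846 + (-35)²) - 15881 = (-33846 + 1225) - 15881 = -32621 - 15881 = -48502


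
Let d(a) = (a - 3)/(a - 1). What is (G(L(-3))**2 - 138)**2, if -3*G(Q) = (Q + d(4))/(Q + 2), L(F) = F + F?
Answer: 31883316481/1679616 ≈ 18983.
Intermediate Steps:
d(a) = (-3 + a)/(-1 + a)
L(F) = 2*F
G(Q) = -(1/3 + Q)/(3*(2 + Q)) (G(Q) = -(Q + (-3 + 4)/(-1 + 4))/(3*(Q + 2)) = -(Q + 1/3)/(3*(2 + Q)) = -(1/3 + Q)/(3*(2 + Q)))
(G(L(-3))**2 - 138)**2 = (((-1 - 6*(-3))/(9*(2 + 2*(-3))))**2 - 138)**2 = (((-1 - 3*(-6))/(9*(2 - 6)))**2 - 138)**2 = (((1/9)*(-1 + 18)/(-4))**2 - 138)**2 = (((1/9)*(-1/4)*17)**2 - 138)**2 = ((-17/36)**2 - 138)**2 = (289/1296 - 138)**2 = (-178559/1296)**2 = 31883316481/1679616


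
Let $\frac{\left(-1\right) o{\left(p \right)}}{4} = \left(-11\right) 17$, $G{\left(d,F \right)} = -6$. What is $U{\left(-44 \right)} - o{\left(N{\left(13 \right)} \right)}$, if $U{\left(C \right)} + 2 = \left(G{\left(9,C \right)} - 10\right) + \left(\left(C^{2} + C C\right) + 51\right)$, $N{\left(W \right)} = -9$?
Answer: $3157$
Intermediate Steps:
$U{\left(C \right)} = 33 + 2 C^{2}$ ($U{\left(C \right)} = -2 - \left(-35 - C^{2} - C C\right) = -2 + \left(-16 + \left(\left(C^{2} + C^{2}\right) + 51\right)\right) = -2 + \left(-16 + \left(2 C^{2} + 51\right)\right) = -2 + \left(-16 + \left(51 + 2 C^{2}\right)\right) = -2 + \left(35 + 2 C^{2}\right) = 33 + 2 C^{2}$)
$o{\left(p \right)} = 748$ ($o{\left(p \right)} = - 4 \left(\left(-11\right) 17\right) = \left(-4\right) \left(-187\right) = 748$)
$U{\left(-44 \right)} - o{\left(N{\left(13 \right)} \right)} = \left(33 + 2 \left(-44\right)^{2}\right) - 748 = \left(33 + 2 \cdot 1936\right) - 748 = \left(33 + 3872\right) - 748 = 3905 - 748 = 3157$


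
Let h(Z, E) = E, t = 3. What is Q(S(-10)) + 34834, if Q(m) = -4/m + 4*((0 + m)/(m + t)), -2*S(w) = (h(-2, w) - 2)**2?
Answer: 14423027/414 ≈ 34838.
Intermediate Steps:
S(w) = -(-2 + w)**2/2 (S(w) = -(w - 2)**2/2 = -(-2 + w)**2/2)
Q(m) = -4/m + 4*m/(3 + m) (Q(m) = -4/m + 4*((0 + m)/(m + 3)) = -4/m + 4*(m/(3 + m)) = -4/m + 4*m/(3 + m))
Q(S(-10)) + 34834 = 4*(-3 + (-(-2 - 10)**2/2)**2 - (-1)*(-2 - 10)**2/2)/(((-(-2 - 10)**2/2))*(3 - (-2 - 10)**2/2)) + 34834 = 4*(-3 + (-1/2*(-12)**2)**2 - (-1)*(-12)**2/2)/(((-1/2*(-12)**2))*(3 - 1/2*(-12)**2)) + 34834 = 4*(-3 + (-1/2*144)**2 - (-1)*144/2)/(((-1/2*144))*(3 - 1/2*144)) + 34834 = 4*(-3 + (-72)**2 - 1*(-72))/(-72*(3 - 72)) + 34834 = 4*(-1/72)*(-3 + 5184 + 72)/(-69) + 34834 = 4*(-1/72)*(-1/69)*5253 + 34834 = 1751/414 + 34834 = 14423027/414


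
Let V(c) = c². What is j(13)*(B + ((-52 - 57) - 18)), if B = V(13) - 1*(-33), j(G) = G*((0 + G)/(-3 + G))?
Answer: 2535/2 ≈ 1267.5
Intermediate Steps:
j(G) = G²/(-3 + G) (j(G) = G*(G/(-3 + G)) = G²/(-3 + G))
B = 202 (B = 13² - 1*(-33) = 169 + 33 = 202)
j(13)*(B + ((-52 - 57) - 18)) = (13²/(-3 + 13))*(202 + ((-52 - 57) - 18)) = (169/10)*(202 + (-109 - 18)) = (169*(⅒))*(202 - 127) = (169/10)*75 = 2535/2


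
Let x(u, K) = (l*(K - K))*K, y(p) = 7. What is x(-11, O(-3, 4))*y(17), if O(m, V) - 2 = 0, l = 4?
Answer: 0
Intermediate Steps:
O(m, V) = 2 (O(m, V) = 2 + 0 = 2)
x(u, K) = 0 (x(u, K) = (4*(K - K))*K = (4*0)*K = 0*K = 0)
x(-11, O(-3, 4))*y(17) = 0*7 = 0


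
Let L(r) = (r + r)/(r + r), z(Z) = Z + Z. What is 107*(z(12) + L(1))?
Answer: 2675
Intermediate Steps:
z(Z) = 2*Z
L(r) = 1 (L(r) = (2*r)/((2*r)) = (2*r)*(1/(2*r)) = 1)
107*(z(12) + L(1)) = 107*(2*12 + 1) = 107*(24 + 1) = 107*25 = 2675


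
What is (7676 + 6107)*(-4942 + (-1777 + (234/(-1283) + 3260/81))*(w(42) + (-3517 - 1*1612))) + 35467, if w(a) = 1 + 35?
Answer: 12663980374292518/103923 ≈ 1.2186e+11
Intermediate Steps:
w(a) = 36
(7676 + 6107)*(-4942 + (-1777 + (234/(-1283) + 3260/81))*(w(42) + (-3517 - 1*1612))) + 35467 = (7676 + 6107)*(-4942 + (-1777 + (234/(-1283) + 3260/81))*(36 + (-3517 - 1*1612))) + 35467 = 13783*(-4942 + (-1777 + (234*(-1/1283) + 3260*(1/81)))*(36 + (-3517 - 1612))) + 35467 = 13783*(-4942 + (-1777 + (-234/1283 + 3260/81))*(36 - 5129)) + 35467 = 13783*(-4942 + (-1777 + 4163626/103923)*(-5093)) + 35467 = 13783*(-4942 - 180507545/103923*(-5093)) + 35467 = 13783*(-4942 + 919324926685/103923) + 35467 = 13783*(918811339219/103923) + 35467 = 12663976688455477/103923 + 35467 = 12663980374292518/103923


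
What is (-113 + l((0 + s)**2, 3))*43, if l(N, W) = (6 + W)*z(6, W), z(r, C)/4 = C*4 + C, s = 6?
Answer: 18361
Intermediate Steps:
z(r, C) = 20*C (z(r, C) = 4*(C*4 + C) = 4*(4*C + C) = 4*(5*C) = 20*C)
l(N, W) = 20*W*(6 + W) (l(N, W) = (6 + W)*(20*W) = 20*W*(6 + W))
(-113 + l((0 + s)**2, 3))*43 = (-113 + 20*3*(6 + 3))*43 = (-113 + 20*3*9)*43 = (-113 + 540)*43 = 427*43 = 18361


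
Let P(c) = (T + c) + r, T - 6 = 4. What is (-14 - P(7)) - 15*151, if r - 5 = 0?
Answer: -2301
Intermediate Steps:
T = 10 (T = 6 + 4 = 10)
r = 5 (r = 5 + 0 = 5)
P(c) = 15 + c (P(c) = (10 + c) + 5 = 15 + c)
(-14 - P(7)) - 15*151 = (-14 - (15 + 7)) - 15*151 = (-14 - 1*22) - 2265 = (-14 - 22) - 2265 = -36 - 2265 = -2301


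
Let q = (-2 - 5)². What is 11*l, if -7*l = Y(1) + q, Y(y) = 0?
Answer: -77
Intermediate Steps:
q = 49 (q = (-7)² = 49)
l = -7 (l = -(0 + 49)/7 = -⅐*49 = -7)
11*l = 11*(-7) = -77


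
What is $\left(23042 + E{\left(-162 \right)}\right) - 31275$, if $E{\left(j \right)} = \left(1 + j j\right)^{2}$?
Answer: $688791792$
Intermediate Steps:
$E{\left(j \right)} = \left(1 + j^{2}\right)^{2}$
$\left(23042 + E{\left(-162 \right)}\right) - 31275 = \left(23042 + \left(1 + \left(-162\right)^{2}\right)^{2}\right) - 31275 = \left(23042 + \left(1 + 26244\right)^{2}\right) - 31275 = \left(23042 + 26245^{2}\right) - 31275 = \left(23042 + 688800025\right) - 31275 = 688823067 - 31275 = 688791792$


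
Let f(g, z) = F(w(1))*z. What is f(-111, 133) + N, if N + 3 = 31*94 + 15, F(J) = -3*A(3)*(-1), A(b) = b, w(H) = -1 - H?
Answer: 4123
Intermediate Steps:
F(J) = 9 (F(J) = -3*3*(-1) = -9*(-1) = 9)
f(g, z) = 9*z
N = 2926 (N = -3 + (31*94 + 15) = -3 + (2914 + 15) = -3 + 2929 = 2926)
f(-111, 133) + N = 9*133 + 2926 = 1197 + 2926 = 4123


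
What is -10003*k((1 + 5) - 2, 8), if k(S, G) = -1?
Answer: 10003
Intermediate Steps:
-10003*k((1 + 5) - 2, 8) = -10003*(-1) = 10003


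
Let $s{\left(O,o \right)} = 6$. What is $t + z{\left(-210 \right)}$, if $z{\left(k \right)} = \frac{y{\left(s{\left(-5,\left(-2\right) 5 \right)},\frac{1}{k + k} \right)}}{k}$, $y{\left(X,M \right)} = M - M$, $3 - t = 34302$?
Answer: $-34299$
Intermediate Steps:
$t = -34299$ ($t = 3 - 34302 = -34299$)
$y{\left(X,M \right)} = 0$
$z{\left(k \right)} = 0$ ($z{\left(k \right)} = \frac{0}{k} = 0$)
$t + z{\left(-210 \right)} = -34299 + 0 = -34299$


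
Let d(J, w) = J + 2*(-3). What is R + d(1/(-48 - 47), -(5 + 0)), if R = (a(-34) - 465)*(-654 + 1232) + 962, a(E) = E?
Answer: -27309271/95 ≈ -2.8747e+5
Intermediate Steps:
d(J, w) = -6 + J (d(J, w) = J - 6 = -6 + J)
R = -287460 (R = (-34 - 465)*(-654 + 1232) + 962 = -499*578 + 962 = -288422 + 962 = -287460)
R + d(1/(-48 - 47), -(5 + 0)) = -287460 + (-6 + 1/(-48 - 47)) = -287460 + (-6 + 1/(-95)) = -287460 + (-6 - 1/95) = -287460 - 571/95 = -27309271/95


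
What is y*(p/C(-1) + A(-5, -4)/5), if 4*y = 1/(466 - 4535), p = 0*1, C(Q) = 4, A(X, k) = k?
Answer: 1/20345 ≈ 4.9152e-5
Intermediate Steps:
p = 0
y = -1/16276 (y = 1/(4*(466 - 4535)) = (¼)/(-4069) = (¼)*(-1/4069) = -1/16276 ≈ -6.1440e-5)
y*(p/C(-1) + A(-5, -4)/5) = -(0/4 - 4/5)/16276 = -(0*(¼) - 4*⅕)/16276 = -(0 - ⅘)/16276 = -1/16276*(-⅘) = 1/20345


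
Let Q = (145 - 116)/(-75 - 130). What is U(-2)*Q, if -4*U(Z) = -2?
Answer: -29/410 ≈ -0.070732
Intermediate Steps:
U(Z) = ½ (U(Z) = -¼*(-2) = ½)
Q = -29/205 (Q = 29/(-205) = 29*(-1/205) = -29/205 ≈ -0.14146)
U(-2)*Q = (½)*(-29/205) = -29/410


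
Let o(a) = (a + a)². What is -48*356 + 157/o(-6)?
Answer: -2460515/144 ≈ -17087.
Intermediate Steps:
o(a) = 4*a² (o(a) = (2*a)² = 4*a²)
-48*356 + 157/o(-6) = -48*356 + 157/((4*(-6)²)) = -17088 + 157/((4*36)) = -17088 + 157/144 = -2460515/144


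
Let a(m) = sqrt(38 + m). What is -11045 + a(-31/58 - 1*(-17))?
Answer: -11045 + 9*sqrt(2262)/58 ≈ -11038.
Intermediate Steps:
-11045 + a(-31/58 - 1*(-17)) = -11045 + sqrt(38 + (-31/58 - 1*(-17))) = -11045 + sqrt(38 + (-31/58 + 17)) = -11045 + sqrt(38 + 955/58) = -11045 + sqrt(3159/58) = -11045 + 9*sqrt(2262)/58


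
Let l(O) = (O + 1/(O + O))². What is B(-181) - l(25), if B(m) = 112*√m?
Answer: -1565001/2500 + 112*I*√181 ≈ -626.0 + 1506.8*I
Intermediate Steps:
l(O) = (O + 1/(2*O))²
B(-181) - l(25) = 112*√(-181) - (1 + 2*25²)²/(4*25²) = 112*(I*√181) - (1 + 2*625)²/(4*625) = 112*I*√181 - (1 + 1250)²/(4*625) = 112*I*√181 - 1251²/(4*625) = 112*I*√181 - 1565001/(4*625) = 112*I*√181 - 1*1565001/2500 = 112*I*√181 - 1565001/2500 = -1565001/2500 + 112*I*√181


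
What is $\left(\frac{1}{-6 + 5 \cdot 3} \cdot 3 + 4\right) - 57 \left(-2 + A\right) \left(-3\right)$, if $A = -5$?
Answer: $- \frac{3578}{3} \approx -1192.7$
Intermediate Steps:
$\left(\frac{1}{-6 + 5 \cdot 3} \cdot 3 + 4\right) - 57 \left(-2 + A\right) \left(-3\right) = \left(\frac{1}{-6 + 5 \cdot 3} \cdot 3 + 4\right) - 57 \left(-2 - 5\right) \left(-3\right) = \left(\frac{1}{-6 + 15} \cdot 3 + 4\right) - 57 \left(\left(-7\right) \left(-3\right)\right) = \left(\frac{1}{9} \cdot 3 + 4\right) - 1197 = \left(\frac{1}{3} + 4\right) - 1197 = \frac{13}{3} - 1197 = - \frac{3578}{3}$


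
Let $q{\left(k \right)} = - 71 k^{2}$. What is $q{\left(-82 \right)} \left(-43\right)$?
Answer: $20528372$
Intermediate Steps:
$q{\left(-82 \right)} \left(-43\right) = - 71 \left(-82\right)^{2} \left(-43\right) = \left(-71\right) 6724 \left(-43\right) = \left(-477404\right) \left(-43\right) = 20528372$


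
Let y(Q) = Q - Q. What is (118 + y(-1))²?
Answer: 13924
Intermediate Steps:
y(Q) = 0
(118 + y(-1))² = (118 + 0)² = 118² = 13924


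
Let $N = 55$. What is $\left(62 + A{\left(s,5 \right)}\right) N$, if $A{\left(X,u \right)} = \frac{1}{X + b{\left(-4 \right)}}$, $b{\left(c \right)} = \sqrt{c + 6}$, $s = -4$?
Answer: $\frac{23760}{7} - \frac{55 \sqrt{2}}{14} \approx 3388.7$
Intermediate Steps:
$b{\left(c \right)} = \sqrt{6 + c}$
$A{\left(X,u \right)} = \frac{1}{X + \sqrt{2}}$ ($A{\left(X,u \right)} = \frac{1}{X + \sqrt{6 - 4}} = \frac{1}{X + \sqrt{2}}$)
$\left(62 + A{\left(s,5 \right)}\right) N = \left(62 + \frac{1}{-4 + \sqrt{2}}\right) 55 = 3410 + \frac{55}{-4 + \sqrt{2}}$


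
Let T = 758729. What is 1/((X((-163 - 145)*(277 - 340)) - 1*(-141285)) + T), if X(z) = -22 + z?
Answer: 1/919396 ≈ 1.0877e-6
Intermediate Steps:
1/((X((-163 - 145)*(277 - 340)) - 1*(-141285)) + T) = 1/(((-22 + (-163 - 145)*(277 - 340)) - 1*(-141285)) + 758729) = 1/(((-22 - 308*(-63)) + 141285) + 758729) = 1/(((-22 + 19404) + 141285) + 758729) = 1/((19382 + 141285) + 758729) = 1/(160667 + 758729) = 1/919396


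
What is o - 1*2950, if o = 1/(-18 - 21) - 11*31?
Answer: -128350/39 ≈ -3291.0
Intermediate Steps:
o = -13300/39 (o = 1/(-39) - 341 = -1/39 - 341 = -13300/39 ≈ -341.03)
o - 1*2950 = -13300/39 - 1*2950 = -13300/39 - 2950 = -128350/39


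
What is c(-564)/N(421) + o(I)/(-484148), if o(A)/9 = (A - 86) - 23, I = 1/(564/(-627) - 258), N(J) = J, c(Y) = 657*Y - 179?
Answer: -9712004914823549/11029041525880 ≈ -880.58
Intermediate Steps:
c(Y) = -179 + 657*Y
I = -209/54110 (I = 1/(564*(-1/627) - 258) = 1/(-188/209 - 258) = 1/(-54110/209) = -209/54110 ≈ -0.0038625)
o(A) = -981 + 9*A (o(A) = 9*((A - 86) - 23) = 9*((-86 + A) - 23) = 9*(-109 + A) = -981 + 9*A)
c(-564)/N(421) + o(I)/(-484148) = (-179 + 657*(-564))/421 + (-981 + 9*(-209/54110))/(-484148) = (-179 - 370548)*(1/421) + (-981 - 1881/54110)*(-1/484148) = -370727*1/421 - 53083791/54110*(-1/484148) = -370727/421 + 53083791/26197248280 = -9712004914823549/11029041525880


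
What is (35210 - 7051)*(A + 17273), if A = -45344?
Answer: -790451289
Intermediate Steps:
(35210 - 7051)*(A + 17273) = (35210 - 7051)*(-45344 + 17273) = 28159*(-28071) = -790451289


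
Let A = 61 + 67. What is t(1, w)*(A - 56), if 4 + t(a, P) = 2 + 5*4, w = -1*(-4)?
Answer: 1296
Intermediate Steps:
w = 4
t(a, P) = 18 (t(a, P) = -4 + (2 + 5*4) = -4 + (2 + 20) = -4 + 22 = 18)
A = 128
t(1, w)*(A - 56) = 18*(128 - 56) = 18*72 = 1296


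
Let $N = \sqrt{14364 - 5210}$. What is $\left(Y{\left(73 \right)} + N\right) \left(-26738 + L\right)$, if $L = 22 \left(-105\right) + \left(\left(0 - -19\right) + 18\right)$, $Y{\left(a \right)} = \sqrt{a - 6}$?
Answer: $- 29011 \sqrt{67} - 29011 \sqrt{9154} \approx -3.0131 \cdot 10^{6}$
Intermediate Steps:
$Y{\left(a \right)} = \sqrt{-6 + a}$
$N = \sqrt{9154} \approx 95.677$
$L = -2273$ ($L = -2310 + \left(\left(0 + 19\right) + 18\right) = -2310 + \left(19 + 18\right) = -2310 + 37 = -2273$)
$\left(Y{\left(73 \right)} + N\right) \left(-26738 + L\right) = \left(\sqrt{-6 + 73} + \sqrt{9154}\right) \left(-26738 - 2273\right) = \left(\sqrt{67} + \sqrt{9154}\right) \left(-29011\right) = - 29011 \sqrt{67} - 29011 \sqrt{9154}$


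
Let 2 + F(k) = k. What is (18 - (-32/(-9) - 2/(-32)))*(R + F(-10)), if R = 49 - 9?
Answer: 14497/36 ≈ 402.69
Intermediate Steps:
F(k) = -2 + k
R = 40
(18 - (-32/(-9) - 2/(-32)))*(R + F(-10)) = (18 - (-32/(-9) - 2/(-32)))*(40 + (-2 - 10)) = (18 - (-32*(-1/9) - 2*(-1/32)))*(40 - 12) = (18 - (32/9 + 1/16))*28 = (18 - 1*521/144)*28 = (18 - 521/144)*28 = (2071/144)*28 = 14497/36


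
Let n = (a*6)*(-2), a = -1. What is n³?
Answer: 1728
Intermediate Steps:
n = 12 (n = -1*6*(-2) = -6*(-2) = 12)
n³ = 12³ = 1728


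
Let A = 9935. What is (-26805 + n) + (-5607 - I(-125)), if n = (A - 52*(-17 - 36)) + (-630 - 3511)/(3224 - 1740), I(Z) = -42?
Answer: -29207777/1484 ≈ -19682.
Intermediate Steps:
n = 18829303/1484 (n = (9935 - 52*(-17 - 36)) + (-630 - 3511)/(3224 - 1740) = (9935 - 52*(-53)) - 4141/1484 = (9935 + 2756) - 4141*1/1484 = 12691 - 4141/1484 = 18829303/1484 ≈ 12688.)
(-26805 + n) + (-5607 - I(-125)) = (-26805 + 18829303/1484) + (-5607 - 1*(-42)) = -20949317/1484 + (-5607 + 42) = -20949317/1484 - 5565 = -29207777/1484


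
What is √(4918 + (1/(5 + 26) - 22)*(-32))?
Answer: 5*√216070/31 ≈ 74.973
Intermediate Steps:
√(4918 + (1/(5 + 26) - 22)*(-32)) = √(4918 + (1/31 - 22)*(-32)) = √(4918 - 681/31*(-32)) = √(4918 + 21792/31) = √(174250/31) = 5*√216070/31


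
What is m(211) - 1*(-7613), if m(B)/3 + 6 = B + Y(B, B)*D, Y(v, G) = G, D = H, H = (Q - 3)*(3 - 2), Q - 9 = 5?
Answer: 15191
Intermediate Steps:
Q = 14 (Q = 9 + 5 = 14)
H = 11 (H = (14 - 3)*(3 - 2) = 11*1 = 11)
D = 11
m(B) = -18 + 36*B (m(B) = -18 + 3*(B + B*11) = -18 + 3*(B + 11*B) = -18 + 3*(12*B) = -18 + 36*B)
m(211) - 1*(-7613) = (-18 + 36*211) - 1*(-7613) = (-18 + 7596) + 7613 = 7578 + 7613 = 15191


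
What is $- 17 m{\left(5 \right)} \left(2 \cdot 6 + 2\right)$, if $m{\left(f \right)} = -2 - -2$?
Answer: $0$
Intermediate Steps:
$m{\left(f \right)} = 0$ ($m{\left(f \right)} = -2 + 2 = 0$)
$- 17 m{\left(5 \right)} \left(2 \cdot 6 + 2\right) = \left(-17\right) 0 \left(2 \cdot 6 + 2\right) = 0 \left(12 + 2\right) = 0 \cdot 14 = 0$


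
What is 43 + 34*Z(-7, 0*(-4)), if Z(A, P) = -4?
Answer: -93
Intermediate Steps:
43 + 34*Z(-7, 0*(-4)) = 43 + 34*(-4) = 43 - 136 = -93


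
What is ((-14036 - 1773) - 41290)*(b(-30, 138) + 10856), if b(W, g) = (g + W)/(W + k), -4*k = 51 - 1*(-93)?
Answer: -6817506402/11 ≈ -6.1977e+8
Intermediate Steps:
k = -36 (k = -(51 - 1*(-93))/4 = -(51 + 93)/4 = -1/4*144 = -36)
b(W, g) = (W + g)/(-36 + W) (b(W, g) = (g + W)/(W - 36) = (W + g)/(-36 + W))
((-14036 - 1773) - 41290)*(b(-30, 138) + 10856) = ((-14036 - 1773) - 41290)*((-30 + 138)/(-36 - 30) + 10856) = (-15809 - 41290)*(108/(-66) + 10856) = -57099*(-1/66*108 + 10856) = -57099*(-18/11 + 10856) = -57099*119398/11 = -6817506402/11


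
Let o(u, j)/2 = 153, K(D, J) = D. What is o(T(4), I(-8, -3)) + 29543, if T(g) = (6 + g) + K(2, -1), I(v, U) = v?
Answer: 29849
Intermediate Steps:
T(g) = 8 + g (T(g) = (6 + g) + 2 = 8 + g)
o(u, j) = 306 (o(u, j) = 2*153 = 306)
o(T(4), I(-8, -3)) + 29543 = 306 + 29543 = 29849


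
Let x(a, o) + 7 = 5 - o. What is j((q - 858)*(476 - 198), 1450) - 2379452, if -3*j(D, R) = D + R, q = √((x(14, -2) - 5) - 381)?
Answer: -6901282/3 - 278*I*√386/3 ≈ -2.3004e+6 - 1820.6*I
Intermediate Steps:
x(a, o) = -2 - o (x(a, o) = -7 + (5 - o) = -2 - o)
q = I*√386 (q = √(((-2 - 1*(-2)) - 5) - 381) = √(((-2 + 2) - 5) - 381) = √((0 - 5) - 381) = √(-5 - 381) = √(-386) = I*√386 ≈ 19.647*I)
j(D, R) = -D/3 - R/3 (j(D, R) = -(D + R)/3 = -D/3 - R/3)
j((q - 858)*(476 - 198), 1450) - 2379452 = (-(I*√386 - 858)*(476 - 198)/3 - ⅓*1450) - 2379452 = (-(-858 + I*√386)*278/3 - 1450/3) - 2379452 = (-(-238524 + 278*I*√386)/3 - 1450/3) - 2379452 = ((79508 - 278*I*√386/3) - 1450/3) - 2379452 = (237074/3 - 278*I*√386/3) - 2379452 = -6901282/3 - 278*I*√386/3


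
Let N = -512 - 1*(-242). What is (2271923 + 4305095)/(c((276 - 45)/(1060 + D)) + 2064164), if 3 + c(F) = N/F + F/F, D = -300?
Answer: 253215193/79436037 ≈ 3.1877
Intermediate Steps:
N = -270 (N = -512 + 242 = -270)
c(F) = -2 - 270/F (c(F) = -3 + (-270/F + F/F) = -3 + (-270/F + 1) = -3 + (1 - 270/F) = -2 - 270/F)
(2271923 + 4305095)/(c((276 - 45)/(1060 + D)) + 2064164) = (2271923 + 4305095)/((-2 - 270*(1060 - 300)/(276 - 45)) + 2064164) = 6577018/((-2 - 270/(231/760)) + 2064164) = 6577018/((-2 - 270/(231*(1/760))) + 2064164) = 6577018/((-2 - 270/231/760) + 2064164) = 6577018/((-2 - 270*760/231) + 2064164) = 6577018/((-2 - 68400/77) + 2064164) = 6577018/(-68554/77 + 2064164) = 6577018/(158872074/77) = 6577018*(77/158872074) = 253215193/79436037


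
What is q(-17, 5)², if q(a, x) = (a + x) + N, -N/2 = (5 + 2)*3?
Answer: 2916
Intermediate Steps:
N = -42 (N = -2*(5 + 2)*3 = -14*3 = -2*21 = -42)
q(a, x) = -42 + a + x (q(a, x) = (a + x) - 42 = -42 + a + x)
q(-17, 5)² = (-42 - 17 + 5)² = (-54)² = 2916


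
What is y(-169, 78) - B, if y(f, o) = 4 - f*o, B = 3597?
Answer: 9589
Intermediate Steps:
y(f, o) = 4 - f*o
y(-169, 78) - B = (4 - 1*(-169)*78) - 1*3597 = (4 + 13182) - 3597 = 13186 - 3597 = 9589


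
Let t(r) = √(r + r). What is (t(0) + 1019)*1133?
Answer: 1154527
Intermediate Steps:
t(r) = √2*√r (t(r) = √(2*r) = √2*√r)
(t(0) + 1019)*1133 = (√2*√0 + 1019)*1133 = (√2*0 + 1019)*1133 = (0 + 1019)*1133 = 1019*1133 = 1154527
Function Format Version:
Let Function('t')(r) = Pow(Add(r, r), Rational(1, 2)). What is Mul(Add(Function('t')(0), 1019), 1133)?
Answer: 1154527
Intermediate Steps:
Function('t')(r) = Mul(Pow(2, Rational(1, 2)), Pow(r, Rational(1, 2))) (Function('t')(r) = Pow(Mul(2, r), Rational(1, 2)) = Mul(Pow(2, Rational(1, 2)), Pow(r, Rational(1, 2))))
Mul(Add(Function('t')(0), 1019), 1133) = Mul(Add(Mul(Pow(2, Rational(1, 2)), Pow(0, Rational(1, 2))), 1019), 1133) = Mul(Add(Mul(Pow(2, Rational(1, 2)), 0), 1019), 1133) = Mul(Add(0, 1019), 1133) = Mul(1019, 1133) = 1154527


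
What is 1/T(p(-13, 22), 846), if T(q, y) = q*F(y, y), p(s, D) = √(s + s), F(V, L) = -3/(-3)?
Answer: -I*√26/26 ≈ -0.19612*I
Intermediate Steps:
F(V, L) = 1 (F(V, L) = -3*(-⅓) = 1)
p(s, D) = √2*√s (p(s, D) = √(2*s) = √2*√s)
T(q, y) = q (T(q, y) = q*1 = q)
1/T(p(-13, 22), 846) = 1/(√2*√(-13)) = 1/(√2*(I*√13)) = 1/(I*√26) = -I*√26/26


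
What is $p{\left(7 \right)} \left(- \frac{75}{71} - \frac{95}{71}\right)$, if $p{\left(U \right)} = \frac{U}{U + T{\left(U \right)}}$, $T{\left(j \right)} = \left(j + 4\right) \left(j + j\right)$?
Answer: $- \frac{170}{1633} \approx -0.1041$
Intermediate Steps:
$T{\left(j \right)} = 2 j \left(4 + j\right)$ ($T{\left(j \right)} = \left(4 + j\right) 2 j = 2 j \left(4 + j\right)$)
$p{\left(U \right)} = \frac{U}{U + 2 U \left(4 + U\right)}$
$p{\left(7 \right)} \left(- \frac{75}{71} - \frac{95}{71}\right) = \frac{- \frac{75}{71} - \frac{95}{71}}{9 + 2 \cdot 7} = \frac{\left(-75\right) \frac{1}{71} - \frac{95}{71}}{9 + 14} = \frac{- \frac{75}{71} - \frac{95}{71}}{23} = \frac{1}{23} \left(- \frac{170}{71}\right) = - \frac{170}{1633}$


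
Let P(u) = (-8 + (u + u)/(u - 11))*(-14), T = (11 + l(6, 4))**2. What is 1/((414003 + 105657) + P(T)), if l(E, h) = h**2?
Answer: 359/186587942 ≈ 1.9240e-6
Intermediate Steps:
T = 729 (T = (11 + 4**2)**2 = (11 + 16)**2 = 27**2 = 729)
P(u) = 112 - 28*u/(-11 + u) (P(u) = (-8 + (2*u)/(-11 + u))*(-14) = (-8 + 2*u/(-11 + u))*(-14) = 112 - 28*u/(-11 + u))
1/((414003 + 105657) + P(T)) = 1/((414003 + 105657) + 28*(-44 + 3*729)/(-11 + 729)) = 1/(519660 + 28*(-44 + 2187)/718) = 1/(519660 + 28*(1/718)*2143) = 1/(519660 + 30002/359) = 1/(186587942/359) = 359/186587942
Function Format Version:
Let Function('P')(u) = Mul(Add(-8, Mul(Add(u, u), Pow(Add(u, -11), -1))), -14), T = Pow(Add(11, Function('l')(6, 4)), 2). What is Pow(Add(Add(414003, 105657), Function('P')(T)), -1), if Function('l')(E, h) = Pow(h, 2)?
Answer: Rational(359, 186587942) ≈ 1.9240e-6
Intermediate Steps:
T = 729 (T = Pow(Add(11, Pow(4, 2)), 2) = Pow(Add(11, 16), 2) = Pow(27, 2) = 729)
Function('P')(u) = Add(112, Mul(-28, u, Pow(Add(-11, u), -1))) (Function('P')(u) = Mul(Add(-8, Mul(Mul(2, u), Pow(Add(-11, u), -1))), -14) = Mul(Add(-8, Mul(2, u, Pow(Add(-11, u), -1))), -14) = Add(112, Mul(-28, u, Pow(Add(-11, u), -1))))
Pow(Add(Add(414003, 105657), Function('P')(T)), -1) = Pow(Add(Add(414003, 105657), Mul(28, Pow(Add(-11, 729), -1), Add(-44, Mul(3, 729)))), -1) = Pow(Add(519660, Mul(28, Pow(718, -1), Add(-44, 2187))), -1) = Pow(Add(519660, Mul(28, Rational(1, 718), 2143)), -1) = Pow(Add(519660, Rational(30002, 359)), -1) = Pow(Rational(186587942, 359), -1) = Rational(359, 186587942)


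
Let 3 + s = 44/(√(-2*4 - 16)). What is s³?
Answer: 699 + 1771*I*√6/9 ≈ 699.0 + 482.01*I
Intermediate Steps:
s = -3 - 11*I*√6/3 (s = -3 + 44/(√(-2*4 - 16)) = -3 + 44/(√(-8 - 16)) = -3 + 44/(√(-24)) = -3 + 44/((2*I*√6)) = -3 + 44*(-I*√6/12) = -3 - 11*I*√6/3 ≈ -3.0 - 8.9815*I)
s³ = (-3 - 11*I*√6/3)³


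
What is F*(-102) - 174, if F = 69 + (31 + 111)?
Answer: -21696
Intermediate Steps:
F = 211 (F = 69 + 142 = 211)
F*(-102) - 174 = 211*(-102) - 174 = -21522 - 174 = -21696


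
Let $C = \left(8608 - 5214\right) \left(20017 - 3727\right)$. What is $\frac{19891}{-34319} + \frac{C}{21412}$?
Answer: $\frac{474252972212}{183709607} \approx 2581.5$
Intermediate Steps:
$C = 55288260$ ($C = 3394 \cdot 16290 = 55288260$)
$\frac{19891}{-34319} + \frac{C}{21412} = \frac{19891}{-34319} + \frac{55288260}{21412} = 19891 \left(- \frac{1}{34319}\right) + 55288260 \cdot \frac{1}{21412} = - \frac{19891}{34319} + \frac{13822065}{5353} = \frac{474252972212}{183709607}$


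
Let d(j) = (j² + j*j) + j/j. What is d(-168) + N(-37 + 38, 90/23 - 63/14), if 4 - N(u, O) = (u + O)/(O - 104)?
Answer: 271595402/4811 ≈ 56453.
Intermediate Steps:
N(u, O) = 4 - (O + u)/(-104 + O) (N(u, O) = 4 - (u + O)/(O - 104) = 4 - (O + u)/(-104 + O))
d(j) = 1 + 2*j² (d(j) = (j² + j²) + 1 = 2*j² + 1 = 1 + 2*j²)
d(-168) + N(-37 + 38, 90/23 - 63/14) = (1 + 2*(-168)²) + (-416 - (-37 + 38) + 3*(90/23 - 63/14))/(-104 + (90/23 - 63/14)) = (1 + 2*28224) + (-416 - 1*1 + 3*(90*(1/23) - 63*1/14))/(-104 + (90*(1/23) - 63*1/14)) = (1 + 56448) + (-416 - 1 + 3*(90/23 - 9/2))/(-104 + (90/23 - 9/2)) = 56449 + (-416 - 1 + 3*(-27/46))/(-104 - 27/46) = 56449 + (-416 - 1 - 81/46)/(-4811/46) = 56449 - 46/4811*(-19263/46) = 56449 + 19263/4811 = 271595402/4811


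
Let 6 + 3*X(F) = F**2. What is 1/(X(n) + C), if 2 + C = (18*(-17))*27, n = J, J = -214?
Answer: 3/20998 ≈ 0.00014287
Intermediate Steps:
n = -214
X(F) = -2 + F**2/3
C = -8264 (C = -2 + (18*(-17))*27 = -2 - 306*27 = -2 - 8262 = -8264)
1/(X(n) + C) = 1/((-2 + (1/3)*(-214)**2) - 8264) = 1/((-2 + (1/3)*45796) - 8264) = 1/((-2 + 45796/3) - 8264) = 1/(45790/3 - 8264) = 1/(20998/3) = 3/20998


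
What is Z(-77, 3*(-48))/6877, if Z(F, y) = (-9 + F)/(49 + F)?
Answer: 43/96278 ≈ 0.00044662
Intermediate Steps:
Z(F, y) = (-9 + F)/(49 + F)
Z(-77, 3*(-48))/6877 = ((-9 - 77)/(49 - 77))/6877 = (-86/(-28))*(1/6877) = -1/28*(-86)*(1/6877) = (43/14)*(1/6877) = 43/96278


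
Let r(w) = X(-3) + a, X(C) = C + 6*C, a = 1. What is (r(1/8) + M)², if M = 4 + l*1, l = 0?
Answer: 256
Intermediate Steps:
X(C) = 7*C
M = 4 (M = 4 + 0*1 = 4 + 0 = 4)
r(w) = -20 (r(w) = 7*(-3) + 1 = -21 + 1 = -20)
(r(1/8) + M)² = (-20 + 4)² = (-16)² = 256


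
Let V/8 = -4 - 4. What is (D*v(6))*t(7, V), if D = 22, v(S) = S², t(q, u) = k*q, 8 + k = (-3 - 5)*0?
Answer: -44352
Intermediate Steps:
V = -64 (V = 8*(-4 - 4) = 8*(-8) = -64)
k = -8 (k = -8 + (-3 - 5)*0 = -8 - 8*0 = -8 + 0 = -8)
t(q, u) = -8*q
(D*v(6))*t(7, V) = (22*6²)*(-8*7) = (22*36)*(-56) = 792*(-56) = -44352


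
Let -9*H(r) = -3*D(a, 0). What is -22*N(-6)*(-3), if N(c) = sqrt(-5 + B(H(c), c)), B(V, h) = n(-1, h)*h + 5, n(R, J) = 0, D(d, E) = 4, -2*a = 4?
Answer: 0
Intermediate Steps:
a = -2 (a = -1/2*4 = -2)
H(r) = 4/3 (H(r) = -(-1)*4/3 = -1/9*(-12) = 4/3)
B(V, h) = 5 (B(V, h) = 0*h + 5 = 0 + 5 = 5)
N(c) = 0 (N(c) = sqrt(-5 + 5) = sqrt(0) = 0)
-22*N(-6)*(-3) = -22*0*(-3) = 0*(-3) = 0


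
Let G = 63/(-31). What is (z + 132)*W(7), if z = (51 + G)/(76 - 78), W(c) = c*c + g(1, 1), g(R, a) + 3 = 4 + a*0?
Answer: 166650/31 ≈ 5375.8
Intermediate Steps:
G = -63/31 (G = 63*(-1/31) = -63/31 ≈ -2.0323)
g(R, a) = 1 (g(R, a) = -3 + (4 + a*0) = -3 + (4 + 0) = -3 + 4 = 1)
W(c) = 1 + c**2 (W(c) = c*c + 1 = c**2 + 1 = 1 + c**2)
z = -759/31 (z = (51 - 63/31)/(76 - 78) = (1518/31)/(-2) = (1518/31)*(-1/2) = -759/31 ≈ -24.484)
(z + 132)*W(7) = (-759/31 + 132)*(1 + 7**2) = 3333*(1 + 49)/31 = (3333/31)*50 = 166650/31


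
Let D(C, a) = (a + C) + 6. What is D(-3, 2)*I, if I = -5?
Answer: -25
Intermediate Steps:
D(C, a) = 6 + C + a (D(C, a) = (C + a) + 6 = 6 + C + a)
D(-3, 2)*I = (6 - 3 + 2)*(-5) = 5*(-5) = -25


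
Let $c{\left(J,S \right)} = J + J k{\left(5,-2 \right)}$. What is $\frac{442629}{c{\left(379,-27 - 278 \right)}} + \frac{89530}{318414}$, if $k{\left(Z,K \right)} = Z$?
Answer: $\frac{23523810271}{120678906} \approx 194.93$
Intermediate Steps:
$c{\left(J,S \right)} = 6 J$ ($c{\left(J,S \right)} = J + J 5 = J + 5 J = 6 J$)
$\frac{442629}{c{\left(379,-27 - 278 \right)}} + \frac{89530}{318414} = \frac{442629}{6 \cdot 379} + \frac{89530}{318414} = \frac{442629}{2274} + 89530 \cdot \frac{1}{318414} = 442629 \cdot \frac{1}{2274} + \frac{44765}{159207} = \frac{147543}{758} + \frac{44765}{159207} = \frac{23523810271}{120678906}$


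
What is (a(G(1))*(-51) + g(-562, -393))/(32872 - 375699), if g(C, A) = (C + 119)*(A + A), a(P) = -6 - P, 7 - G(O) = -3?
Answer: -349014/342827 ≈ -1.0180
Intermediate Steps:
G(O) = 10 (G(O) = 7 - 1*(-3) = 7 + 3 = 10)
g(C, A) = 2*A*(119 + C) (g(C, A) = (119 + C)*(2*A) = 2*A*(119 + C))
(a(G(1))*(-51) + g(-562, -393))/(32872 - 375699) = ((-6 - 1*10)*(-51) + 2*(-393)*(119 - 562))/(32872 - 375699) = ((-6 - 10)*(-51) + 2*(-393)*(-443))/(-342827) = (-16*(-51) + 348198)*(-1/342827) = (816 + 348198)*(-1/342827) = 349014*(-1/342827) = -349014/342827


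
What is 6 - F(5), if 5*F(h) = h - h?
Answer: 6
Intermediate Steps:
F(h) = 0 (F(h) = (h - h)/5 = (⅕)*0 = 0)
6 - F(5) = 6 - 1*0 = 6 + 0 = 6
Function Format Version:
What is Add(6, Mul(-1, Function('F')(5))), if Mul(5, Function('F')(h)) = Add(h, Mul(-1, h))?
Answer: 6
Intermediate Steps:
Function('F')(h) = 0 (Function('F')(h) = Mul(Rational(1, 5), Add(h, Mul(-1, h))) = Mul(Rational(1, 5), 0) = 0)
Add(6, Mul(-1, Function('F')(5))) = Add(6, Mul(-1, 0)) = Add(6, 0) = 6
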